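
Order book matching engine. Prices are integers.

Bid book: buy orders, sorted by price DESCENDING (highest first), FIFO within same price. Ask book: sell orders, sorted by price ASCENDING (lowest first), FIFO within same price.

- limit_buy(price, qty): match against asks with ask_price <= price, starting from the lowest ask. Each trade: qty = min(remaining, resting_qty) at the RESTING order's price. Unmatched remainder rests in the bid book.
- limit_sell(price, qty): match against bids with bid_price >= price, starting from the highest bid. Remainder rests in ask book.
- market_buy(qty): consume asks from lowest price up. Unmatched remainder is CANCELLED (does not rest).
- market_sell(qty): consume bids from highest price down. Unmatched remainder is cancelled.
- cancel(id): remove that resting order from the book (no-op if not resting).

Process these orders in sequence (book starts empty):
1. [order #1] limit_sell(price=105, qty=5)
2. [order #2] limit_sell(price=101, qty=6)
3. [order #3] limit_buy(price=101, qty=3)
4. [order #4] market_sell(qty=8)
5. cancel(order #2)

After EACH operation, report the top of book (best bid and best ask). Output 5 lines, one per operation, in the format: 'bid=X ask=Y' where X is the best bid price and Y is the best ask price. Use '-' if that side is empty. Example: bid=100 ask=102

Answer: bid=- ask=105
bid=- ask=101
bid=- ask=101
bid=- ask=101
bid=- ask=105

Derivation:
After op 1 [order #1] limit_sell(price=105, qty=5): fills=none; bids=[-] asks=[#1:5@105]
After op 2 [order #2] limit_sell(price=101, qty=6): fills=none; bids=[-] asks=[#2:6@101 #1:5@105]
After op 3 [order #3] limit_buy(price=101, qty=3): fills=#3x#2:3@101; bids=[-] asks=[#2:3@101 #1:5@105]
After op 4 [order #4] market_sell(qty=8): fills=none; bids=[-] asks=[#2:3@101 #1:5@105]
After op 5 cancel(order #2): fills=none; bids=[-] asks=[#1:5@105]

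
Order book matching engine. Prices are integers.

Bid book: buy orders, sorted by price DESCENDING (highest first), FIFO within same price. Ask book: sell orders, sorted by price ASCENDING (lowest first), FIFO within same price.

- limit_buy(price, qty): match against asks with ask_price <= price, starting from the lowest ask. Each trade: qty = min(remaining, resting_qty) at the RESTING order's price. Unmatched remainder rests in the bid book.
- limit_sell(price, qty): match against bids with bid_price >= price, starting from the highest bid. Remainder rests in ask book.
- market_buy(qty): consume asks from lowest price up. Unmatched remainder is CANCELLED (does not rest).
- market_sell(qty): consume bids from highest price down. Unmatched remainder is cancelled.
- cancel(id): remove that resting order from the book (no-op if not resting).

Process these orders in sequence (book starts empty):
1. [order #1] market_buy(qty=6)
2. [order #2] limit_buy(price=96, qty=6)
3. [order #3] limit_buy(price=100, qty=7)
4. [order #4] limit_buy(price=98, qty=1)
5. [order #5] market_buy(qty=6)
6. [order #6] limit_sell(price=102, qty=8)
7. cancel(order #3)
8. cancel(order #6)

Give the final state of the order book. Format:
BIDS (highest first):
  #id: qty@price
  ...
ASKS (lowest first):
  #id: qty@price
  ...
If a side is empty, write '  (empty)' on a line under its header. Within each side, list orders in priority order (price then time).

Answer: BIDS (highest first):
  #4: 1@98
  #2: 6@96
ASKS (lowest first):
  (empty)

Derivation:
After op 1 [order #1] market_buy(qty=6): fills=none; bids=[-] asks=[-]
After op 2 [order #2] limit_buy(price=96, qty=6): fills=none; bids=[#2:6@96] asks=[-]
After op 3 [order #3] limit_buy(price=100, qty=7): fills=none; bids=[#3:7@100 #2:6@96] asks=[-]
After op 4 [order #4] limit_buy(price=98, qty=1): fills=none; bids=[#3:7@100 #4:1@98 #2:6@96] asks=[-]
After op 5 [order #5] market_buy(qty=6): fills=none; bids=[#3:7@100 #4:1@98 #2:6@96] asks=[-]
After op 6 [order #6] limit_sell(price=102, qty=8): fills=none; bids=[#3:7@100 #4:1@98 #2:6@96] asks=[#6:8@102]
After op 7 cancel(order #3): fills=none; bids=[#4:1@98 #2:6@96] asks=[#6:8@102]
After op 8 cancel(order #6): fills=none; bids=[#4:1@98 #2:6@96] asks=[-]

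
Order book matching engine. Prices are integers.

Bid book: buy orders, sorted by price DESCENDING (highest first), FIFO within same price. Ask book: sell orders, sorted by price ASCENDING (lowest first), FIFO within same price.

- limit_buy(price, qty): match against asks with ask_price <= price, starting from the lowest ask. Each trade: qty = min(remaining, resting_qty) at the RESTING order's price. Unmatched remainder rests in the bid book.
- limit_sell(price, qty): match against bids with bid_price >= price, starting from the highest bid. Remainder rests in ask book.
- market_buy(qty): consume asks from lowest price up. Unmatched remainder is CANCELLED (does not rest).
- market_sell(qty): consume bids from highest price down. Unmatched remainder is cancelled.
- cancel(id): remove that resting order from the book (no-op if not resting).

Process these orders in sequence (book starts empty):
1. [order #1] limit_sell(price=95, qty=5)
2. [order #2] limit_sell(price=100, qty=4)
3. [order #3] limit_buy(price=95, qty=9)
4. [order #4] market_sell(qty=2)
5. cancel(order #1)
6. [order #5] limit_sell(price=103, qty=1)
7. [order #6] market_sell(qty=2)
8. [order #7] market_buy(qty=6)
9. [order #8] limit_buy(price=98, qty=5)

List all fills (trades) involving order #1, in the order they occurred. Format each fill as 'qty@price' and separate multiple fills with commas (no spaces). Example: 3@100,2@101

Answer: 5@95

Derivation:
After op 1 [order #1] limit_sell(price=95, qty=5): fills=none; bids=[-] asks=[#1:5@95]
After op 2 [order #2] limit_sell(price=100, qty=4): fills=none; bids=[-] asks=[#1:5@95 #2:4@100]
After op 3 [order #3] limit_buy(price=95, qty=9): fills=#3x#1:5@95; bids=[#3:4@95] asks=[#2:4@100]
After op 4 [order #4] market_sell(qty=2): fills=#3x#4:2@95; bids=[#3:2@95] asks=[#2:4@100]
After op 5 cancel(order #1): fills=none; bids=[#3:2@95] asks=[#2:4@100]
After op 6 [order #5] limit_sell(price=103, qty=1): fills=none; bids=[#3:2@95] asks=[#2:4@100 #5:1@103]
After op 7 [order #6] market_sell(qty=2): fills=#3x#6:2@95; bids=[-] asks=[#2:4@100 #5:1@103]
After op 8 [order #7] market_buy(qty=6): fills=#7x#2:4@100 #7x#5:1@103; bids=[-] asks=[-]
After op 9 [order #8] limit_buy(price=98, qty=5): fills=none; bids=[#8:5@98] asks=[-]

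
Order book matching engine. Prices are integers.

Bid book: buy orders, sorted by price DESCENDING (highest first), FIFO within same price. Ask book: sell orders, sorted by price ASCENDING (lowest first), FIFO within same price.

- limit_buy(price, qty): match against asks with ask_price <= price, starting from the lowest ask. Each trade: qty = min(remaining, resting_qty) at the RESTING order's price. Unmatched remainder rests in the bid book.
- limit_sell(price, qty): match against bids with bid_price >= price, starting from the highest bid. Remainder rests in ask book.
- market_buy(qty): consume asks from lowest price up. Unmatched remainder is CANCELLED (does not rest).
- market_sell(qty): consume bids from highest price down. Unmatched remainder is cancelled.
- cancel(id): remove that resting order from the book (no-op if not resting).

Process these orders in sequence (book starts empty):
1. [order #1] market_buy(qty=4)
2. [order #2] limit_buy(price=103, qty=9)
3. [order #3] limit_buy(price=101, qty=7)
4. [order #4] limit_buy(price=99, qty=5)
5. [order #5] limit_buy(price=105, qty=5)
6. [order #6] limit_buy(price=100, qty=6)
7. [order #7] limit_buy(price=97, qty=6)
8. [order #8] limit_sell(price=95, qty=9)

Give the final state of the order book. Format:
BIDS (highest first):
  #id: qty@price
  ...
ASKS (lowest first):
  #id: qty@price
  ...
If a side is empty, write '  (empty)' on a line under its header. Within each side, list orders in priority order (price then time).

After op 1 [order #1] market_buy(qty=4): fills=none; bids=[-] asks=[-]
After op 2 [order #2] limit_buy(price=103, qty=9): fills=none; bids=[#2:9@103] asks=[-]
After op 3 [order #3] limit_buy(price=101, qty=7): fills=none; bids=[#2:9@103 #3:7@101] asks=[-]
After op 4 [order #4] limit_buy(price=99, qty=5): fills=none; bids=[#2:9@103 #3:7@101 #4:5@99] asks=[-]
After op 5 [order #5] limit_buy(price=105, qty=5): fills=none; bids=[#5:5@105 #2:9@103 #3:7@101 #4:5@99] asks=[-]
After op 6 [order #6] limit_buy(price=100, qty=6): fills=none; bids=[#5:5@105 #2:9@103 #3:7@101 #6:6@100 #4:5@99] asks=[-]
After op 7 [order #7] limit_buy(price=97, qty=6): fills=none; bids=[#5:5@105 #2:9@103 #3:7@101 #6:6@100 #4:5@99 #7:6@97] asks=[-]
After op 8 [order #8] limit_sell(price=95, qty=9): fills=#5x#8:5@105 #2x#8:4@103; bids=[#2:5@103 #3:7@101 #6:6@100 #4:5@99 #7:6@97] asks=[-]

Answer: BIDS (highest first):
  #2: 5@103
  #3: 7@101
  #6: 6@100
  #4: 5@99
  #7: 6@97
ASKS (lowest first):
  (empty)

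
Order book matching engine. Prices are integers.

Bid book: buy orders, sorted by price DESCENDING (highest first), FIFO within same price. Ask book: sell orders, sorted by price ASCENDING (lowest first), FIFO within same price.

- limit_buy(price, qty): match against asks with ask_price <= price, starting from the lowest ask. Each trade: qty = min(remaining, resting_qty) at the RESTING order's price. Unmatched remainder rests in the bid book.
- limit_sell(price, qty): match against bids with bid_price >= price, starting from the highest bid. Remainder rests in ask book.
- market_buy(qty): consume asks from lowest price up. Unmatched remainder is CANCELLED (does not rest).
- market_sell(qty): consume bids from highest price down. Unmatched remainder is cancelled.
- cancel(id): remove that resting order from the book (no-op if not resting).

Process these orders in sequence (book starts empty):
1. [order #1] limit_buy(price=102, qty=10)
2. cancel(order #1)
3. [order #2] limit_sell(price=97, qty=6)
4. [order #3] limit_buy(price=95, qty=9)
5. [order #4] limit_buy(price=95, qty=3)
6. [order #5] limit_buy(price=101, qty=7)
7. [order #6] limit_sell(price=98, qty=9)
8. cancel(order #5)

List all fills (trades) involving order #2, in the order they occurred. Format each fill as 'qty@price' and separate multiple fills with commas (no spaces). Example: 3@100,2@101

Answer: 6@97

Derivation:
After op 1 [order #1] limit_buy(price=102, qty=10): fills=none; bids=[#1:10@102] asks=[-]
After op 2 cancel(order #1): fills=none; bids=[-] asks=[-]
After op 3 [order #2] limit_sell(price=97, qty=6): fills=none; bids=[-] asks=[#2:6@97]
After op 4 [order #3] limit_buy(price=95, qty=9): fills=none; bids=[#3:9@95] asks=[#2:6@97]
After op 5 [order #4] limit_buy(price=95, qty=3): fills=none; bids=[#3:9@95 #4:3@95] asks=[#2:6@97]
After op 6 [order #5] limit_buy(price=101, qty=7): fills=#5x#2:6@97; bids=[#5:1@101 #3:9@95 #4:3@95] asks=[-]
After op 7 [order #6] limit_sell(price=98, qty=9): fills=#5x#6:1@101; bids=[#3:9@95 #4:3@95] asks=[#6:8@98]
After op 8 cancel(order #5): fills=none; bids=[#3:9@95 #4:3@95] asks=[#6:8@98]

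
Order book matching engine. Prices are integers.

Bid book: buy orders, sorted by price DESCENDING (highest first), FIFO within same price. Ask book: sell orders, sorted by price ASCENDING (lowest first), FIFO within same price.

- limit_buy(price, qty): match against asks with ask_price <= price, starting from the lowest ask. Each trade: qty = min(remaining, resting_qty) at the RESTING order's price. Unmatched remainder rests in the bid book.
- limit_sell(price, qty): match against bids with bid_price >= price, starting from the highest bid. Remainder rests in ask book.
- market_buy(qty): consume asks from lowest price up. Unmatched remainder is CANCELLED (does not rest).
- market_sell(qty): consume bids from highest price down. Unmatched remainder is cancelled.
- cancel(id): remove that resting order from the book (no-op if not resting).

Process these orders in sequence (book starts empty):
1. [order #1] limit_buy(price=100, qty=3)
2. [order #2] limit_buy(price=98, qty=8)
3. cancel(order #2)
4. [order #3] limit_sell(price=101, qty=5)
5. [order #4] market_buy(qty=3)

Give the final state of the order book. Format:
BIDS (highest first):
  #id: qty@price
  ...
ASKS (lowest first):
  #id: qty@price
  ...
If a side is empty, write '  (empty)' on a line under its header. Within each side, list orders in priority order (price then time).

Answer: BIDS (highest first):
  #1: 3@100
ASKS (lowest first):
  #3: 2@101

Derivation:
After op 1 [order #1] limit_buy(price=100, qty=3): fills=none; bids=[#1:3@100] asks=[-]
After op 2 [order #2] limit_buy(price=98, qty=8): fills=none; bids=[#1:3@100 #2:8@98] asks=[-]
After op 3 cancel(order #2): fills=none; bids=[#1:3@100] asks=[-]
After op 4 [order #3] limit_sell(price=101, qty=5): fills=none; bids=[#1:3@100] asks=[#3:5@101]
After op 5 [order #4] market_buy(qty=3): fills=#4x#3:3@101; bids=[#1:3@100] asks=[#3:2@101]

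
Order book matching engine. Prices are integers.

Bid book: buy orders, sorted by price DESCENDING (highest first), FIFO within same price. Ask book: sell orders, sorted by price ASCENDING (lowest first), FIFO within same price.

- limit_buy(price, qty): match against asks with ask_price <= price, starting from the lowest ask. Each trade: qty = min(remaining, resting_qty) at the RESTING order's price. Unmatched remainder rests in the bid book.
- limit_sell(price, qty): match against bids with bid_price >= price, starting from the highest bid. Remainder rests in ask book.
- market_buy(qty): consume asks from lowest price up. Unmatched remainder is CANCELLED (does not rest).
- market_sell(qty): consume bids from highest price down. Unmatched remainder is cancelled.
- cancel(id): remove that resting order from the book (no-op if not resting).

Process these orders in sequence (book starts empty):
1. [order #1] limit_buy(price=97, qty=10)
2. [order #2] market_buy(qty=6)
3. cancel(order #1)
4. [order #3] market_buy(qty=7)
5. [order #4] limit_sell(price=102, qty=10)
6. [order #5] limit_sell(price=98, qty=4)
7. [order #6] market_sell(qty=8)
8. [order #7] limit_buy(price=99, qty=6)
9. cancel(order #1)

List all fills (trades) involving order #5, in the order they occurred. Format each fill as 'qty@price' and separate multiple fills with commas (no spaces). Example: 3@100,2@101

After op 1 [order #1] limit_buy(price=97, qty=10): fills=none; bids=[#1:10@97] asks=[-]
After op 2 [order #2] market_buy(qty=6): fills=none; bids=[#1:10@97] asks=[-]
After op 3 cancel(order #1): fills=none; bids=[-] asks=[-]
After op 4 [order #3] market_buy(qty=7): fills=none; bids=[-] asks=[-]
After op 5 [order #4] limit_sell(price=102, qty=10): fills=none; bids=[-] asks=[#4:10@102]
After op 6 [order #5] limit_sell(price=98, qty=4): fills=none; bids=[-] asks=[#5:4@98 #4:10@102]
After op 7 [order #6] market_sell(qty=8): fills=none; bids=[-] asks=[#5:4@98 #4:10@102]
After op 8 [order #7] limit_buy(price=99, qty=6): fills=#7x#5:4@98; bids=[#7:2@99] asks=[#4:10@102]
After op 9 cancel(order #1): fills=none; bids=[#7:2@99] asks=[#4:10@102]

Answer: 4@98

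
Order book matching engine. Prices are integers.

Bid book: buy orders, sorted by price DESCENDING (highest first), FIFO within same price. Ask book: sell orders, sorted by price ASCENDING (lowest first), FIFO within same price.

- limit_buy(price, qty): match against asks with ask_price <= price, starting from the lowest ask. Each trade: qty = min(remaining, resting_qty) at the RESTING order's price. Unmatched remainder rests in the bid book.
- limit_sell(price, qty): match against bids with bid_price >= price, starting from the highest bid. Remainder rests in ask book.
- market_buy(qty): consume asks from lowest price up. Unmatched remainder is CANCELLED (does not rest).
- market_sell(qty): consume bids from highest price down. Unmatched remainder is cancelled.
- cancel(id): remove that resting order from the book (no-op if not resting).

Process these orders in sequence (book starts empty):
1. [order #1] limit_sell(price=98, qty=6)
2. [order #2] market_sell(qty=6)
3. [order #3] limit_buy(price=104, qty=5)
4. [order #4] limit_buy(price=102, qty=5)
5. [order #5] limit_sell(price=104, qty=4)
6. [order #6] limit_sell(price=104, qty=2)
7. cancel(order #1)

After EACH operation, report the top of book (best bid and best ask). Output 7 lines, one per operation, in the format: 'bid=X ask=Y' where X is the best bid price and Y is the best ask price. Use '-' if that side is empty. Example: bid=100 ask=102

After op 1 [order #1] limit_sell(price=98, qty=6): fills=none; bids=[-] asks=[#1:6@98]
After op 2 [order #2] market_sell(qty=6): fills=none; bids=[-] asks=[#1:6@98]
After op 3 [order #3] limit_buy(price=104, qty=5): fills=#3x#1:5@98; bids=[-] asks=[#1:1@98]
After op 4 [order #4] limit_buy(price=102, qty=5): fills=#4x#1:1@98; bids=[#4:4@102] asks=[-]
After op 5 [order #5] limit_sell(price=104, qty=4): fills=none; bids=[#4:4@102] asks=[#5:4@104]
After op 6 [order #6] limit_sell(price=104, qty=2): fills=none; bids=[#4:4@102] asks=[#5:4@104 #6:2@104]
After op 7 cancel(order #1): fills=none; bids=[#4:4@102] asks=[#5:4@104 #6:2@104]

Answer: bid=- ask=98
bid=- ask=98
bid=- ask=98
bid=102 ask=-
bid=102 ask=104
bid=102 ask=104
bid=102 ask=104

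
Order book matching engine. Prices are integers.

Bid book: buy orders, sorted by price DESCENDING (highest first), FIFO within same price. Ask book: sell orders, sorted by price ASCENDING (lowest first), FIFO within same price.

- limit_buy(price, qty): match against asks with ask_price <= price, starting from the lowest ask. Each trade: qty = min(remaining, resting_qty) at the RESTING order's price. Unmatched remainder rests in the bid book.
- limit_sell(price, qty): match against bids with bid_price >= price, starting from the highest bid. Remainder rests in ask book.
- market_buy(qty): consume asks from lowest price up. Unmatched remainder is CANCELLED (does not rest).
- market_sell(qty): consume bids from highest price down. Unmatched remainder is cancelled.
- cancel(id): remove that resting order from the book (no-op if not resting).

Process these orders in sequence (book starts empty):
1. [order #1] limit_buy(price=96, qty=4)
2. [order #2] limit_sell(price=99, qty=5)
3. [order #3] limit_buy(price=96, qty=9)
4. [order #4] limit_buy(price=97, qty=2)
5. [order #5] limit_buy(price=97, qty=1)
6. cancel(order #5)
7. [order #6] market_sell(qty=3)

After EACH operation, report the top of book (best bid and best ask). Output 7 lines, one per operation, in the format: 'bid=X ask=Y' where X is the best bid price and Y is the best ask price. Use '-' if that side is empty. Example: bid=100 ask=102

Answer: bid=96 ask=-
bid=96 ask=99
bid=96 ask=99
bid=97 ask=99
bid=97 ask=99
bid=97 ask=99
bid=96 ask=99

Derivation:
After op 1 [order #1] limit_buy(price=96, qty=4): fills=none; bids=[#1:4@96] asks=[-]
After op 2 [order #2] limit_sell(price=99, qty=5): fills=none; bids=[#1:4@96] asks=[#2:5@99]
After op 3 [order #3] limit_buy(price=96, qty=9): fills=none; bids=[#1:4@96 #3:9@96] asks=[#2:5@99]
After op 4 [order #4] limit_buy(price=97, qty=2): fills=none; bids=[#4:2@97 #1:4@96 #3:9@96] asks=[#2:5@99]
After op 5 [order #5] limit_buy(price=97, qty=1): fills=none; bids=[#4:2@97 #5:1@97 #1:4@96 #3:9@96] asks=[#2:5@99]
After op 6 cancel(order #5): fills=none; bids=[#4:2@97 #1:4@96 #3:9@96] asks=[#2:5@99]
After op 7 [order #6] market_sell(qty=3): fills=#4x#6:2@97 #1x#6:1@96; bids=[#1:3@96 #3:9@96] asks=[#2:5@99]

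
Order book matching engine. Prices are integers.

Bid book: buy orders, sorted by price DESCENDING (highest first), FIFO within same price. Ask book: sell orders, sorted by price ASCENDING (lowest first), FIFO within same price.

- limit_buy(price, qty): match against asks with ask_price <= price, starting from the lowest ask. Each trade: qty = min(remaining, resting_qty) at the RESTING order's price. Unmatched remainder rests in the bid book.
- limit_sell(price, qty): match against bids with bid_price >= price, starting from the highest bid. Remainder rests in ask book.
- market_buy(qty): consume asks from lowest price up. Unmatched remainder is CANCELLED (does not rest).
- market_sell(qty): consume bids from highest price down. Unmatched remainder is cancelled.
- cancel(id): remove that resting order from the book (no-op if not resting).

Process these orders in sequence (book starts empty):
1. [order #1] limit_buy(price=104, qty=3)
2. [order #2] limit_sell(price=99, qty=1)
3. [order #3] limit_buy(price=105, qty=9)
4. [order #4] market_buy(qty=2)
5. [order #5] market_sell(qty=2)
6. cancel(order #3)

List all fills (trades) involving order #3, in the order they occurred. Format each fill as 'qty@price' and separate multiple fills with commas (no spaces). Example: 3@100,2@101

After op 1 [order #1] limit_buy(price=104, qty=3): fills=none; bids=[#1:3@104] asks=[-]
After op 2 [order #2] limit_sell(price=99, qty=1): fills=#1x#2:1@104; bids=[#1:2@104] asks=[-]
After op 3 [order #3] limit_buy(price=105, qty=9): fills=none; bids=[#3:9@105 #1:2@104] asks=[-]
After op 4 [order #4] market_buy(qty=2): fills=none; bids=[#3:9@105 #1:2@104] asks=[-]
After op 5 [order #5] market_sell(qty=2): fills=#3x#5:2@105; bids=[#3:7@105 #1:2@104] asks=[-]
After op 6 cancel(order #3): fills=none; bids=[#1:2@104] asks=[-]

Answer: 2@105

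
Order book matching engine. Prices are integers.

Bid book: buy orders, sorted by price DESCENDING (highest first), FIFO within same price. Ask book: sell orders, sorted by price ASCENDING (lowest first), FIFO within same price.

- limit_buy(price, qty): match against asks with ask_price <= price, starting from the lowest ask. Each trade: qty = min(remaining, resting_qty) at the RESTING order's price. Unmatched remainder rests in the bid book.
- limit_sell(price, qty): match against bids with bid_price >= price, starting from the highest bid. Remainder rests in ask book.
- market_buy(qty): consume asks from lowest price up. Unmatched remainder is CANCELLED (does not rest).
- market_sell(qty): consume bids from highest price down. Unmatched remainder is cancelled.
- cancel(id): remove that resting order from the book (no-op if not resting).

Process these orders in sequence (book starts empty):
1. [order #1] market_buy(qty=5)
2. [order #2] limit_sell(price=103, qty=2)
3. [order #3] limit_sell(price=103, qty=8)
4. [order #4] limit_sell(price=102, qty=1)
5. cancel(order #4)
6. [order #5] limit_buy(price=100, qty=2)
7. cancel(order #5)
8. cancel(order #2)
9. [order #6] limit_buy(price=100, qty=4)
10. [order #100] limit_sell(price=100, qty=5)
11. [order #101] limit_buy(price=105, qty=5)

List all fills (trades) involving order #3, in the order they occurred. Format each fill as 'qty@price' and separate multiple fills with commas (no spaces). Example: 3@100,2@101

After op 1 [order #1] market_buy(qty=5): fills=none; bids=[-] asks=[-]
After op 2 [order #2] limit_sell(price=103, qty=2): fills=none; bids=[-] asks=[#2:2@103]
After op 3 [order #3] limit_sell(price=103, qty=8): fills=none; bids=[-] asks=[#2:2@103 #3:8@103]
After op 4 [order #4] limit_sell(price=102, qty=1): fills=none; bids=[-] asks=[#4:1@102 #2:2@103 #3:8@103]
After op 5 cancel(order #4): fills=none; bids=[-] asks=[#2:2@103 #3:8@103]
After op 6 [order #5] limit_buy(price=100, qty=2): fills=none; bids=[#5:2@100] asks=[#2:2@103 #3:8@103]
After op 7 cancel(order #5): fills=none; bids=[-] asks=[#2:2@103 #3:8@103]
After op 8 cancel(order #2): fills=none; bids=[-] asks=[#3:8@103]
After op 9 [order #6] limit_buy(price=100, qty=4): fills=none; bids=[#6:4@100] asks=[#3:8@103]
After op 10 [order #100] limit_sell(price=100, qty=5): fills=#6x#100:4@100; bids=[-] asks=[#100:1@100 #3:8@103]
After op 11 [order #101] limit_buy(price=105, qty=5): fills=#101x#100:1@100 #101x#3:4@103; bids=[-] asks=[#3:4@103]

Answer: 4@103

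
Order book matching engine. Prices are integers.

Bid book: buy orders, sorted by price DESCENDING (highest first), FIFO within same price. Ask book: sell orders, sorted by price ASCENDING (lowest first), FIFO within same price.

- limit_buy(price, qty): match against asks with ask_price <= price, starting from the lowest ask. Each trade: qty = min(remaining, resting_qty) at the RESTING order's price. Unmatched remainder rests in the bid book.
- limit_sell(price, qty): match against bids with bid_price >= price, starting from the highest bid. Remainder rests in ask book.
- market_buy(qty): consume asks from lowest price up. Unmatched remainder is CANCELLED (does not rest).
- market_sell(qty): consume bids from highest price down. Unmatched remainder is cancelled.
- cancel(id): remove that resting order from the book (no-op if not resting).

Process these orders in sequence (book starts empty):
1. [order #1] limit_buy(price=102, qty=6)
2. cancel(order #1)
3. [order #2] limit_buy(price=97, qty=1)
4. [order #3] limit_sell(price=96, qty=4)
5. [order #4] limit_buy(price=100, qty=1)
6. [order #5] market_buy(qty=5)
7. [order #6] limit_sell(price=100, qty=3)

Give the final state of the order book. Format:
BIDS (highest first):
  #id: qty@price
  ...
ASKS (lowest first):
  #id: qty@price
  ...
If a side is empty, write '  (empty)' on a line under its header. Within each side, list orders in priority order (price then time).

After op 1 [order #1] limit_buy(price=102, qty=6): fills=none; bids=[#1:6@102] asks=[-]
After op 2 cancel(order #1): fills=none; bids=[-] asks=[-]
After op 3 [order #2] limit_buy(price=97, qty=1): fills=none; bids=[#2:1@97] asks=[-]
After op 4 [order #3] limit_sell(price=96, qty=4): fills=#2x#3:1@97; bids=[-] asks=[#3:3@96]
After op 5 [order #4] limit_buy(price=100, qty=1): fills=#4x#3:1@96; bids=[-] asks=[#3:2@96]
After op 6 [order #5] market_buy(qty=5): fills=#5x#3:2@96; bids=[-] asks=[-]
After op 7 [order #6] limit_sell(price=100, qty=3): fills=none; bids=[-] asks=[#6:3@100]

Answer: BIDS (highest first):
  (empty)
ASKS (lowest first):
  #6: 3@100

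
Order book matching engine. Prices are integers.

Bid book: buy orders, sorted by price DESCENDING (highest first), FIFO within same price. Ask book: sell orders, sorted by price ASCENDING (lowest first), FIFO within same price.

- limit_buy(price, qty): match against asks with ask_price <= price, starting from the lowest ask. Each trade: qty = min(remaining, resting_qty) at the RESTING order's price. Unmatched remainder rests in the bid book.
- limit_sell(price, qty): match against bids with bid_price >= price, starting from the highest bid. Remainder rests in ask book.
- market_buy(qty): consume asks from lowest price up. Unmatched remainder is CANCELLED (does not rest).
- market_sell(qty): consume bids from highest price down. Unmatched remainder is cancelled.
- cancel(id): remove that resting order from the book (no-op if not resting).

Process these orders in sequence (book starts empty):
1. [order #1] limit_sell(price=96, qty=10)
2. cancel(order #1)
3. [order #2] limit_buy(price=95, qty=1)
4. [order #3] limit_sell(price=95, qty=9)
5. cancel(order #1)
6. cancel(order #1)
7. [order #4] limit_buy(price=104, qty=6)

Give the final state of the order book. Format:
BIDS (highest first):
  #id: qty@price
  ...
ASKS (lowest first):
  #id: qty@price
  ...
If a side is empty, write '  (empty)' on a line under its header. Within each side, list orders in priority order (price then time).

Answer: BIDS (highest first):
  (empty)
ASKS (lowest first):
  #3: 2@95

Derivation:
After op 1 [order #1] limit_sell(price=96, qty=10): fills=none; bids=[-] asks=[#1:10@96]
After op 2 cancel(order #1): fills=none; bids=[-] asks=[-]
After op 3 [order #2] limit_buy(price=95, qty=1): fills=none; bids=[#2:1@95] asks=[-]
After op 4 [order #3] limit_sell(price=95, qty=9): fills=#2x#3:1@95; bids=[-] asks=[#3:8@95]
After op 5 cancel(order #1): fills=none; bids=[-] asks=[#3:8@95]
After op 6 cancel(order #1): fills=none; bids=[-] asks=[#3:8@95]
After op 7 [order #4] limit_buy(price=104, qty=6): fills=#4x#3:6@95; bids=[-] asks=[#3:2@95]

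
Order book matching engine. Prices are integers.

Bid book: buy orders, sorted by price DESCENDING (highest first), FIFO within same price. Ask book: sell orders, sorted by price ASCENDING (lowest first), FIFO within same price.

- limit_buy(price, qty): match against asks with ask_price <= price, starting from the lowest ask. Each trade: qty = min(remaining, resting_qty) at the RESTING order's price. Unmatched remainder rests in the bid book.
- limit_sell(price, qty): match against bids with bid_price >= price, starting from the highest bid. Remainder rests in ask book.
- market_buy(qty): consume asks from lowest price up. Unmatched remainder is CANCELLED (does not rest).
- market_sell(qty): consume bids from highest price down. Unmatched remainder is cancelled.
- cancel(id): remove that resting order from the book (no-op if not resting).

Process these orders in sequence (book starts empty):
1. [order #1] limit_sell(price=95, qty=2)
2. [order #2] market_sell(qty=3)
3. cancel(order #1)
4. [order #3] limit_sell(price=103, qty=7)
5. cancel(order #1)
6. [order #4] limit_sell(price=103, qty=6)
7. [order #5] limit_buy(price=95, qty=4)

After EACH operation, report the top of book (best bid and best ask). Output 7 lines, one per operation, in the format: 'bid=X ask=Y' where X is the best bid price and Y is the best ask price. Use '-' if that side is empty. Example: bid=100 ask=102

After op 1 [order #1] limit_sell(price=95, qty=2): fills=none; bids=[-] asks=[#1:2@95]
After op 2 [order #2] market_sell(qty=3): fills=none; bids=[-] asks=[#1:2@95]
After op 3 cancel(order #1): fills=none; bids=[-] asks=[-]
After op 4 [order #3] limit_sell(price=103, qty=7): fills=none; bids=[-] asks=[#3:7@103]
After op 5 cancel(order #1): fills=none; bids=[-] asks=[#3:7@103]
After op 6 [order #4] limit_sell(price=103, qty=6): fills=none; bids=[-] asks=[#3:7@103 #4:6@103]
After op 7 [order #5] limit_buy(price=95, qty=4): fills=none; bids=[#5:4@95] asks=[#3:7@103 #4:6@103]

Answer: bid=- ask=95
bid=- ask=95
bid=- ask=-
bid=- ask=103
bid=- ask=103
bid=- ask=103
bid=95 ask=103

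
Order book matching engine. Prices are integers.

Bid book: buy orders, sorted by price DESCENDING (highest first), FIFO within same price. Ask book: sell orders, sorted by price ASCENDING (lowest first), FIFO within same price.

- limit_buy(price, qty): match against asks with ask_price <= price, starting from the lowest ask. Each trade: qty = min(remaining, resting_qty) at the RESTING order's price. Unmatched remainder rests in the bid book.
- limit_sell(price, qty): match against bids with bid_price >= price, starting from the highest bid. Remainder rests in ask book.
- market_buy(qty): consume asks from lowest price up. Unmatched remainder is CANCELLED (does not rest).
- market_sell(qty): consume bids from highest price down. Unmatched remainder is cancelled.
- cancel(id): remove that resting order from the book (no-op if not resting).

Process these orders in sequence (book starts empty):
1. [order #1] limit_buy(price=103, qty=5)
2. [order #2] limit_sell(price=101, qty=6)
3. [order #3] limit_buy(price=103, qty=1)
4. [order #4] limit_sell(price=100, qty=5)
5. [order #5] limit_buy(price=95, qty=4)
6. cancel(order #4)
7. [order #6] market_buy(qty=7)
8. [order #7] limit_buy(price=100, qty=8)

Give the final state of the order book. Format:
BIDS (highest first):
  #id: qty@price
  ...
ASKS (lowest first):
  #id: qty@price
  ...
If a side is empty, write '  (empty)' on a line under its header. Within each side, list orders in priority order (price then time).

After op 1 [order #1] limit_buy(price=103, qty=5): fills=none; bids=[#1:5@103] asks=[-]
After op 2 [order #2] limit_sell(price=101, qty=6): fills=#1x#2:5@103; bids=[-] asks=[#2:1@101]
After op 3 [order #3] limit_buy(price=103, qty=1): fills=#3x#2:1@101; bids=[-] asks=[-]
After op 4 [order #4] limit_sell(price=100, qty=5): fills=none; bids=[-] asks=[#4:5@100]
After op 5 [order #5] limit_buy(price=95, qty=4): fills=none; bids=[#5:4@95] asks=[#4:5@100]
After op 6 cancel(order #4): fills=none; bids=[#5:4@95] asks=[-]
After op 7 [order #6] market_buy(qty=7): fills=none; bids=[#5:4@95] asks=[-]
After op 8 [order #7] limit_buy(price=100, qty=8): fills=none; bids=[#7:8@100 #5:4@95] asks=[-]

Answer: BIDS (highest first):
  #7: 8@100
  #5: 4@95
ASKS (lowest first):
  (empty)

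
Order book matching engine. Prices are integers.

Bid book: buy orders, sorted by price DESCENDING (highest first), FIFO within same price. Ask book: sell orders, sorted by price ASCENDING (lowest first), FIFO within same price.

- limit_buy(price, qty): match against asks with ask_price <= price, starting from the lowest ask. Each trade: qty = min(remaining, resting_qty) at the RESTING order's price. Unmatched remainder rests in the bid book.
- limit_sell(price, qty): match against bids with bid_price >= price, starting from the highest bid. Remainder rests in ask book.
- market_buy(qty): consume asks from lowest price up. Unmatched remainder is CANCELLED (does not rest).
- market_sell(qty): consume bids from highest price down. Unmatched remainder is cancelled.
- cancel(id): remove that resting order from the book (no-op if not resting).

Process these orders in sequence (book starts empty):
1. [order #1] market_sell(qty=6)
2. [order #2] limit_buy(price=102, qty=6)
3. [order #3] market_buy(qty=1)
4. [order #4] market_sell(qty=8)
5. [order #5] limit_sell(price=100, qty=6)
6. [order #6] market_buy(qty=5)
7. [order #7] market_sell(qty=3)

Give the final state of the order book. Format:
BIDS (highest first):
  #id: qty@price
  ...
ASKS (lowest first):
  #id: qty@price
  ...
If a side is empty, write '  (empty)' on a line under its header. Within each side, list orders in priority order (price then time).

After op 1 [order #1] market_sell(qty=6): fills=none; bids=[-] asks=[-]
After op 2 [order #2] limit_buy(price=102, qty=6): fills=none; bids=[#2:6@102] asks=[-]
After op 3 [order #3] market_buy(qty=1): fills=none; bids=[#2:6@102] asks=[-]
After op 4 [order #4] market_sell(qty=8): fills=#2x#4:6@102; bids=[-] asks=[-]
After op 5 [order #5] limit_sell(price=100, qty=6): fills=none; bids=[-] asks=[#5:6@100]
After op 6 [order #6] market_buy(qty=5): fills=#6x#5:5@100; bids=[-] asks=[#5:1@100]
After op 7 [order #7] market_sell(qty=3): fills=none; bids=[-] asks=[#5:1@100]

Answer: BIDS (highest first):
  (empty)
ASKS (lowest first):
  #5: 1@100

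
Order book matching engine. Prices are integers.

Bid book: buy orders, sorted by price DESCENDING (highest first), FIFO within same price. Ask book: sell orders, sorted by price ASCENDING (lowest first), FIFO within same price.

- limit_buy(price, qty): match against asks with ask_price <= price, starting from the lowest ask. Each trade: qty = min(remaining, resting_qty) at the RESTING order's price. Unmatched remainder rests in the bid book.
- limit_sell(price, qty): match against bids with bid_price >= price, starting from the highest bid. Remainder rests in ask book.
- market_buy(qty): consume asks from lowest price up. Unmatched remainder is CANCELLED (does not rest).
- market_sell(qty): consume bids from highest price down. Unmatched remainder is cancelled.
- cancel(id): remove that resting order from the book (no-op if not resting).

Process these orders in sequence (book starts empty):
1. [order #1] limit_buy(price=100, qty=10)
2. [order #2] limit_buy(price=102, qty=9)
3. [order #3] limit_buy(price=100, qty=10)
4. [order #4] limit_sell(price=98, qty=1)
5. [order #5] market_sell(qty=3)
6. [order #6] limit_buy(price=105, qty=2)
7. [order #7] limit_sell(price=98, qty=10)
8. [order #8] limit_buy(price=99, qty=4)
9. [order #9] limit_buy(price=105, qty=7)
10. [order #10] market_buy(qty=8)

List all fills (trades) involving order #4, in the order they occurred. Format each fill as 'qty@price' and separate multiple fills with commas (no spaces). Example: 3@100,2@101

After op 1 [order #1] limit_buy(price=100, qty=10): fills=none; bids=[#1:10@100] asks=[-]
After op 2 [order #2] limit_buy(price=102, qty=9): fills=none; bids=[#2:9@102 #1:10@100] asks=[-]
After op 3 [order #3] limit_buy(price=100, qty=10): fills=none; bids=[#2:9@102 #1:10@100 #3:10@100] asks=[-]
After op 4 [order #4] limit_sell(price=98, qty=1): fills=#2x#4:1@102; bids=[#2:8@102 #1:10@100 #3:10@100] asks=[-]
After op 5 [order #5] market_sell(qty=3): fills=#2x#5:3@102; bids=[#2:5@102 #1:10@100 #3:10@100] asks=[-]
After op 6 [order #6] limit_buy(price=105, qty=2): fills=none; bids=[#6:2@105 #2:5@102 #1:10@100 #3:10@100] asks=[-]
After op 7 [order #7] limit_sell(price=98, qty=10): fills=#6x#7:2@105 #2x#7:5@102 #1x#7:3@100; bids=[#1:7@100 #3:10@100] asks=[-]
After op 8 [order #8] limit_buy(price=99, qty=4): fills=none; bids=[#1:7@100 #3:10@100 #8:4@99] asks=[-]
After op 9 [order #9] limit_buy(price=105, qty=7): fills=none; bids=[#9:7@105 #1:7@100 #3:10@100 #8:4@99] asks=[-]
After op 10 [order #10] market_buy(qty=8): fills=none; bids=[#9:7@105 #1:7@100 #3:10@100 #8:4@99] asks=[-]

Answer: 1@102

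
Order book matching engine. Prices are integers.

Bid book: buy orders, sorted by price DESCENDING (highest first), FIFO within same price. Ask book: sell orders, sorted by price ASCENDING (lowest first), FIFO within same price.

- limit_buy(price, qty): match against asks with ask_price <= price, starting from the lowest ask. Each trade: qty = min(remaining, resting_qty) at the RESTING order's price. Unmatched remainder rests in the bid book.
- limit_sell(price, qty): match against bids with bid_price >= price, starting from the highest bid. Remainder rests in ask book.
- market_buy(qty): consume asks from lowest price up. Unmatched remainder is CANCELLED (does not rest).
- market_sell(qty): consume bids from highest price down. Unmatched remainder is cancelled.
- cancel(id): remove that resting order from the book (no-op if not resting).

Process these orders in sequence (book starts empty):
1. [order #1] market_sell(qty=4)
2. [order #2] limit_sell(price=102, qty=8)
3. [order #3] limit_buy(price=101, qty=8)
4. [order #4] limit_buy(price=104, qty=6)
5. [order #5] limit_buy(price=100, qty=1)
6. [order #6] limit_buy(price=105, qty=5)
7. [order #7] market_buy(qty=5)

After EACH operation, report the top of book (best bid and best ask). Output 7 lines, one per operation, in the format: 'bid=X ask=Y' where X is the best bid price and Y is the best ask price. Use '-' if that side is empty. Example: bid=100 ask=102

After op 1 [order #1] market_sell(qty=4): fills=none; bids=[-] asks=[-]
After op 2 [order #2] limit_sell(price=102, qty=8): fills=none; bids=[-] asks=[#2:8@102]
After op 3 [order #3] limit_buy(price=101, qty=8): fills=none; bids=[#3:8@101] asks=[#2:8@102]
After op 4 [order #4] limit_buy(price=104, qty=6): fills=#4x#2:6@102; bids=[#3:8@101] asks=[#2:2@102]
After op 5 [order #5] limit_buy(price=100, qty=1): fills=none; bids=[#3:8@101 #5:1@100] asks=[#2:2@102]
After op 6 [order #6] limit_buy(price=105, qty=5): fills=#6x#2:2@102; bids=[#6:3@105 #3:8@101 #5:1@100] asks=[-]
After op 7 [order #7] market_buy(qty=5): fills=none; bids=[#6:3@105 #3:8@101 #5:1@100] asks=[-]

Answer: bid=- ask=-
bid=- ask=102
bid=101 ask=102
bid=101 ask=102
bid=101 ask=102
bid=105 ask=-
bid=105 ask=-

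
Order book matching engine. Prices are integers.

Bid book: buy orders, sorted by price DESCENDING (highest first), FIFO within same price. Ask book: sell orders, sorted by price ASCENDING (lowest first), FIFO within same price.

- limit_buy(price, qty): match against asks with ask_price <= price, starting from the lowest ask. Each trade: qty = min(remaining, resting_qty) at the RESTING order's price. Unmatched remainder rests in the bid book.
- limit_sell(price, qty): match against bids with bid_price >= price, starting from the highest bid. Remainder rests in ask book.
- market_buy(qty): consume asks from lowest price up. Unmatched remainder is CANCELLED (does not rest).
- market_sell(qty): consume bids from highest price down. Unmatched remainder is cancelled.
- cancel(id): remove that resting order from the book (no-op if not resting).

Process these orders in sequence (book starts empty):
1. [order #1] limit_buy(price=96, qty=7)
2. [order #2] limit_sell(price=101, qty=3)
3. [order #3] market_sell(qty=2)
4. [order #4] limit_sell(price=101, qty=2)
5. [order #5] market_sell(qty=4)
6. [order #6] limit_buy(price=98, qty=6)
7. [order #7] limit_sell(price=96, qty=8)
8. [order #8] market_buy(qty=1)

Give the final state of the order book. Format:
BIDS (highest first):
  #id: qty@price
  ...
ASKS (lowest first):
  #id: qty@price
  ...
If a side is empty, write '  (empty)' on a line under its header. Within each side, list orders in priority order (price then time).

After op 1 [order #1] limit_buy(price=96, qty=7): fills=none; bids=[#1:7@96] asks=[-]
After op 2 [order #2] limit_sell(price=101, qty=3): fills=none; bids=[#1:7@96] asks=[#2:3@101]
After op 3 [order #3] market_sell(qty=2): fills=#1x#3:2@96; bids=[#1:5@96] asks=[#2:3@101]
After op 4 [order #4] limit_sell(price=101, qty=2): fills=none; bids=[#1:5@96] asks=[#2:3@101 #4:2@101]
After op 5 [order #5] market_sell(qty=4): fills=#1x#5:4@96; bids=[#1:1@96] asks=[#2:3@101 #4:2@101]
After op 6 [order #6] limit_buy(price=98, qty=6): fills=none; bids=[#6:6@98 #1:1@96] asks=[#2:3@101 #4:2@101]
After op 7 [order #7] limit_sell(price=96, qty=8): fills=#6x#7:6@98 #1x#7:1@96; bids=[-] asks=[#7:1@96 #2:3@101 #4:2@101]
After op 8 [order #8] market_buy(qty=1): fills=#8x#7:1@96; bids=[-] asks=[#2:3@101 #4:2@101]

Answer: BIDS (highest first):
  (empty)
ASKS (lowest first):
  #2: 3@101
  #4: 2@101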